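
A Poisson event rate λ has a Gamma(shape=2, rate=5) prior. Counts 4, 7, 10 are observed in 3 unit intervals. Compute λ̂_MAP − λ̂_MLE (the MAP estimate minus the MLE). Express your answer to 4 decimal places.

MAP − MLE = -4.2500

Σxᵢ = 21. Posterior is Gamma(23, 8); MAP = (23−1)/8 = 22/8 ≈ 2.75000.
MLE = x̄ = 21/3 ≈ 7.00000.
Difference = 22/8 − 21/3 = -17/4 ≈ -4.2500.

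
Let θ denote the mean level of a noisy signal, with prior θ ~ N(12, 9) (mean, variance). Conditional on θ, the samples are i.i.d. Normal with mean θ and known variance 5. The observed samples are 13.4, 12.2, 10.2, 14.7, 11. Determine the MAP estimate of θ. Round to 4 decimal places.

n = 5; x̄ = (13.4 + 12.2 + 10.2 + 14.7 + 11)/5 = 61.5/5 = 12.3.
For a Normal prior and Normal likelihood with known variance, the posterior is Normal; its mode equals its mean, the precision-weighted average.
Prior precision 1/σ₀² = 1/9; data precision n/σ² = 5/5 = 1.
θ̂ = ((1/9)·12 + 1·12.3) / (1/9 + 1) = (409/30)/(10/9) = 12.2700.

θ̂_MAP = 12.2700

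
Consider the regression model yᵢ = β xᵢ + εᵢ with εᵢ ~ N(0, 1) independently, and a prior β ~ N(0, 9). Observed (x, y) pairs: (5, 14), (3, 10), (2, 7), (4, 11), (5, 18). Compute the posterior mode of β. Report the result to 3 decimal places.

log p(β | y) = −Σ(yᵢ − βxᵢ)²/(2·1) − β²/(2·9) + const.
Setting the derivative to zero: Σxᵢ(yᵢ − βxᵢ)/1 − β/9 = 0, so β = Σxᵢyᵢ / (Σxᵢ² + σ²/τ²).
Σxᵢyᵢ = 5·14 + 3·10 + 2·7 + 4·11 + 5·18 = 248; Σxᵢ² = 79; σ²/τ² = 1/9.
β̂_MAP = 248 / (79 + 1/9) = 248/(712/9) = 279/89 ≈ 3.135.

β̂_MAP = 3.135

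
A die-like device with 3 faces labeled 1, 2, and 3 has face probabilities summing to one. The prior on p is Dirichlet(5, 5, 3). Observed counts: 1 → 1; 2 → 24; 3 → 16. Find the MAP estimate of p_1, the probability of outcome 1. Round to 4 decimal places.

The posterior is Dirichlet(αᵢ + nᵢ) = Dirichlet(6, 29, 19).
For a Dirichlet(a₁,…,a_K) with all aᵢ > 1, the mode has j-th component (aⱼ − 1)/(Σaᵢ − K).
Here Σaᵢ = 54 and K = 3, so p_1 = (6 − 1)/(54 − 3) = 5/51 ≈ 0.0980.

MAP estimate: 0.0980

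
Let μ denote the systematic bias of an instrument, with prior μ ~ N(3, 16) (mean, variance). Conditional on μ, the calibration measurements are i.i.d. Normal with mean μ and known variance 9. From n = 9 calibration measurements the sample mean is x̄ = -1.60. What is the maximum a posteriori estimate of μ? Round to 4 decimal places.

μ̂_MAP = -1.3294

n = 9, x̄ = -1.60.
For a Normal prior and Normal likelihood with known variance, the posterior is Normal; its mode equals its mean, the precision-weighted average.
Prior precision 1/σ₀² = 1/16 = 0.0625; data precision n/σ² = 9/9 = 1.
μ̂ = (0.0625·3 + 1·(-1.6)) / (0.0625 + 1) = (-1.4125)/1.0625 = -113/85 ≈ -1.3294.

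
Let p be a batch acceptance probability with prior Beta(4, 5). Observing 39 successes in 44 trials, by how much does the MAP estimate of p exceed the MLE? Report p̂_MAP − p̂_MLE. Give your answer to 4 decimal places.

MAP − MLE = -0.0628

Posterior is Beta(43, 10); MAP = (43−1)/(53−2) = 42/51 ≈ 0.82353.
MLE ignores the prior: p̂_MLE = k/n = 39/44 ≈ 0.88636.
Difference = 42/51 − 39/44 = -47/748 ≈ -0.0628.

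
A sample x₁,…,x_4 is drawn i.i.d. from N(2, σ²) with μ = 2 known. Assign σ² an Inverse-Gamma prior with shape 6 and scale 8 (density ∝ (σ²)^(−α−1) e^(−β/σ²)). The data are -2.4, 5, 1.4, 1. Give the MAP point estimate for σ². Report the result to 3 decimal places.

Sum of squared deviations about the known mean: SS = (-2.4−2)² + (5−2)² + (1.4−2)² + (1−2)² = 29.72.
The Normal likelihood contributes (σ²)^(−n/2) exp(−SS/(2σ²)), so the posterior is Inverse-Gamma(α + n/2, β + SS/2) = Inverse-Gamma(8, 22.86).
The mode of Inverse-Gamma(a, b) is b/(a+1) = 22.86/9 ≈ 2.540.

σ̂²_MAP = 2.540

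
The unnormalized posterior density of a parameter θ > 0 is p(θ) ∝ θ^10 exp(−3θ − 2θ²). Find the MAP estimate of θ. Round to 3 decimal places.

ℓ'(θ) = 10/θ − 3 − 4θ. Setting this to zero and multiplying by θ: 4θ² + 3θ − 10 = 0.
θ = (−3 + √(3² + 4·4·10)) / (2·4) = (−3 + √169) / 8 = (−3 + 13)/8 = 5/4.
ℓ''(θ) = −10/θ² − 4 < 0, confirming a maximum.

θ̂_MAP = 1.250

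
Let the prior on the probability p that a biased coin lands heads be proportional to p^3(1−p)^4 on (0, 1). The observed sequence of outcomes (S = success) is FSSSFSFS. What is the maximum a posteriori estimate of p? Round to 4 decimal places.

p̂_MAP = 0.5333

The prior density ∝ p^3(1−p)^4 is the kernel of Beta(4, 5).
Data: 5 successes in 8 trials (from the sequence). The binomial likelihood contributes p^5(1−p)^3, so the posterior is Beta(4+5, 5+3) = Beta(9, 8).
For Beta(a, b) with a, b > 1 the mode is (a−1)/(a+b−2) = 8/15 ≈ 0.5333.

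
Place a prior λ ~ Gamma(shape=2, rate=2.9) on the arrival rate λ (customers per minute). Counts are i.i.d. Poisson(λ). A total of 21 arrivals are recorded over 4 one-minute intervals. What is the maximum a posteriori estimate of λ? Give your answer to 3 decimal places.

λ̂_MAP = 3.188

Σxᵢ = 21, n = 4.
Posterior ∝ λe^(−2.9λ) · λ^21e^(−4λ) = λ^22e^(−6.9λ), i.e. Gamma(shape=23, rate=6.9).
The mode of a Gamma(a, b) with a ≥ 1 (shape–rate) is (a−1)/b = 22/6.9 ≈ 3.188.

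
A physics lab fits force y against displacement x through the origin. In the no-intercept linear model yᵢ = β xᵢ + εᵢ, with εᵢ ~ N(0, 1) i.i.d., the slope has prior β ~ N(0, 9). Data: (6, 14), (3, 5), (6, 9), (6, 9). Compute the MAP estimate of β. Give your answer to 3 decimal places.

log p(β | y) = −Σ(yᵢ − βxᵢ)²/(2·1) − β²/(2·9) + const.
Setting the derivative to zero: Σxᵢ(yᵢ − βxᵢ)/1 − β/9 = 0, so β = Σxᵢyᵢ / (Σxᵢ² + σ²/τ²).
Σxᵢyᵢ = 6·14 + 3·5 + 6·9 + 6·9 = 207; Σxᵢ² = 117; σ²/τ² = 1/9.
β̂_MAP = 207 / (117 + 1/9) = 207/(1054/9) = 1863/1054 ≈ 1.768.

β̂_MAP = 1.768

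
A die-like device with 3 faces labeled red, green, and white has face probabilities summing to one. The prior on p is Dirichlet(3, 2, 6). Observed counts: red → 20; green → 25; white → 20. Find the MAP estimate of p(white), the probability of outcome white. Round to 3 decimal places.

MAP estimate of p(white) = 0.342

The posterior is Dirichlet(αᵢ + nᵢ) = Dirichlet(23, 27, 26).
For a Dirichlet(a₁,…,a_K) with all aᵢ > 1, the mode has j-th component (aⱼ − 1)/(Σaᵢ − K).
Here Σaᵢ = 76 and K = 3, so p(white) = (26 − 1)/(76 − 3) = 25/73 ≈ 0.342.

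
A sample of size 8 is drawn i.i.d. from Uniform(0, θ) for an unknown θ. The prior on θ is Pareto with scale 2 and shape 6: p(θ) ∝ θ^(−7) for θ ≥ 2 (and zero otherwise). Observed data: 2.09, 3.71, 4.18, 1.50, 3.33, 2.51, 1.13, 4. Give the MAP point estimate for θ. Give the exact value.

The Uniform(0, θ) likelihood is θ^(−n) for θ ≥ max(xᵢ), zero otherwise. Here max(xᵢ) = 4.18.
Posterior ∝ θ^(−7) · θ^(−8) = θ^(−15) on θ ≥ max(2, 4.18) = 4.18.
This density is strictly decreasing in θ, so the posterior mode lies at the lower boundary of the support.

θ̂_MAP = 4.18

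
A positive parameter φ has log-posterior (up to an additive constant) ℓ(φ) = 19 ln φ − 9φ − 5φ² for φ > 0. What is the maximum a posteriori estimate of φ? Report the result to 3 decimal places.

ℓ'(φ) = 19/φ − 9 − 10φ. Setting this to zero and multiplying by φ: 10φ² + 9φ − 19 = 0.
φ = (−9 + √(9² + 4·10·19)) / (2·10) = (−9 + √841) / 20 = (−9 + 29)/20 = 1.
ℓ''(φ) = −19/φ² − 10 < 0, confirming a maximum.

φ̂_MAP = 1.000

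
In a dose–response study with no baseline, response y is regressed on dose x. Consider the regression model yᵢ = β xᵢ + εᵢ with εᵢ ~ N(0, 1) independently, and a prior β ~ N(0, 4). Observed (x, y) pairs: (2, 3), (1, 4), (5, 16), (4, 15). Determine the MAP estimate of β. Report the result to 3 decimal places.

log p(β | y) = −Σ(yᵢ − βxᵢ)²/(2·1) − β²/(2·4) + const.
Setting the derivative to zero: Σxᵢ(yᵢ − βxᵢ)/1 − β/4 = 0, so β = Σxᵢyᵢ / (Σxᵢ² + σ²/τ²).
Σxᵢyᵢ = 2·3 + 1·4 + 5·16 + 4·15 = 150; Σxᵢ² = 46; σ²/τ² = 0.25.
β̂_MAP = 150 / (46 + 0.25) = 150/46.25 ≈ 3.243.

β̂_MAP = 3.243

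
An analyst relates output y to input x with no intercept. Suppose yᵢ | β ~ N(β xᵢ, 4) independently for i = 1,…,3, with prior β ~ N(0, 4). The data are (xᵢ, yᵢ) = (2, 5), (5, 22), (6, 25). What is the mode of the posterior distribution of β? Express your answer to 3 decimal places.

β̂_MAP = 4.091

log p(β | y) = −Σ(yᵢ − βxᵢ)²/(2·4) − β²/(2·4) + const.
Setting the derivative to zero: Σxᵢ(yᵢ − βxᵢ)/4 − β/4 = 0, so β = Σxᵢyᵢ / (Σxᵢ² + σ²/τ²).
Σxᵢyᵢ = 2·5 + 5·22 + 6·25 = 270; Σxᵢ² = 65; σ²/τ² = 1.
β̂_MAP = 270 / (65 + 1) = 270/66 ≈ 4.091.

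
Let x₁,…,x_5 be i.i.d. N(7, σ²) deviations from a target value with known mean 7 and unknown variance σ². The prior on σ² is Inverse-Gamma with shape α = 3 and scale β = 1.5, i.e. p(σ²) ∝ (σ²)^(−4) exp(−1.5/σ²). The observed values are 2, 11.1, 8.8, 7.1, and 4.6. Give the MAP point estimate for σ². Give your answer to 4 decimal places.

Sum of squared deviations about the known mean: SS = (2−7)² + (11.1−7)² + (8.8−7)² + (7.1−7)² + (4.6−7)² = 50.82.
The Normal likelihood contributes (σ²)^(−n/2) exp(−SS/(2σ²)), so the posterior is Inverse-Gamma(α + n/2, β + SS/2) = Inverse-Gamma(5.5, 26.91).
The mode of Inverse-Gamma(a, b) is b/(a+1) = 26.91/6.5 ≈ 4.1400.

σ̂²_MAP = 4.1400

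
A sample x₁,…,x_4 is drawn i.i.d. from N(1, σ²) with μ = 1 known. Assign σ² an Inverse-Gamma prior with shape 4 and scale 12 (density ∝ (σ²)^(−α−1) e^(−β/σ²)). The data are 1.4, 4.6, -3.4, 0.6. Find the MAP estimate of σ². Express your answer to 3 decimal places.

Sum of squared deviations about the known mean: SS = (1.4−1)² + (4.6−1)² + (-3.4−1)² + (0.6−1)² = 32.64.
The Normal likelihood contributes (σ²)^(−n/2) exp(−SS/(2σ²)), so the posterior is Inverse-Gamma(α + n/2, β + SS/2) = Inverse-Gamma(6, 28.32).
The mode of Inverse-Gamma(a, b) is b/(a+1) = 28.32/7 ≈ 4.046.

σ̂²_MAP = 4.046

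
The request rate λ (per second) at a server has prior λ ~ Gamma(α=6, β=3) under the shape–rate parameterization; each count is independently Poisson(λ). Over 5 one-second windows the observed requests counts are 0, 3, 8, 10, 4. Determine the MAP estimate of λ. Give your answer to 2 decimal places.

λ̂_MAP = 3.75

Σxᵢ = 0+3+8+10+4 = 25, with n = 5.
Posterior ∝ λ^5e^(−3λ) · λ^25e^(−5λ) = λ^30e^(−8λ), i.e. Gamma(shape=31, rate=8).
The mode of a Gamma(a, b) with a ≥ 1 (shape–rate) is (a−1)/b = 30/8 ≈ 3.75.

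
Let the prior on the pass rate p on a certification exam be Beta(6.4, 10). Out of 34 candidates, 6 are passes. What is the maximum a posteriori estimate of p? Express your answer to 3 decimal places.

Prior: Beta(6.4, 10).
Data: 6 successes in 34 trials. The binomial likelihood contributes p^6(1−p)^28, so the posterior is Beta(6.4+6, 10+28) = Beta(12.4, 38).
For Beta(a, b) with a, b > 1 the mode is (a−1)/(a+b−2) = 11.4/48.4 ≈ 0.236.

p̂_MAP = 0.236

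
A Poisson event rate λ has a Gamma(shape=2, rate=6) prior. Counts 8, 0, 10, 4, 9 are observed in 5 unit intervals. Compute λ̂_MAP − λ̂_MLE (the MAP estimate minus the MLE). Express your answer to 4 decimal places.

Σxᵢ = 31. Posterior is Gamma(33, 11); MAP = (33−1)/11 = 32/11 ≈ 2.90909.
MLE = x̄ = 31/5 ≈ 6.20000.
Difference = 32/11 − 31/5 = -181/55 ≈ -3.2909.

MAP − MLE = -3.2909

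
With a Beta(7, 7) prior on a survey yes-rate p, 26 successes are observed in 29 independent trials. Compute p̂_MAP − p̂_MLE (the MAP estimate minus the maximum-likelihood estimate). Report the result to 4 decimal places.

MAP − MLE = -0.1161

Posterior is Beta(33, 10); MAP = (33−1)/(43−2) = 32/41 ≈ 0.78049.
MLE ignores the prior: p̂_MLE = k/n = 26/29 ≈ 0.89655.
Difference = 32/41 − 26/29 = -138/1189 ≈ -0.1161.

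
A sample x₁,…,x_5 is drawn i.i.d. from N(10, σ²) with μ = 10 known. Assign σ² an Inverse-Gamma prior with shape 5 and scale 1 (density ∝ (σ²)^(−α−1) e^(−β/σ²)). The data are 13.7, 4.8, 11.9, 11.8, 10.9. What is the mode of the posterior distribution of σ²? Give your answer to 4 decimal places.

σ̂²_MAP = 2.9641

Sum of squared deviations about the known mean: SS = (13.7−10)² + (4.8−10)² + (11.9−10)² + (11.8−10)² + (10.9−10)² = 48.39.
The Normal likelihood contributes (σ²)^(−n/2) exp(−SS/(2σ²)), so the posterior is Inverse-Gamma(α + n/2, β + SS/2) = Inverse-Gamma(7.5, 25.195).
The mode of Inverse-Gamma(a, b) is b/(a+1) = 25.195/8.5 ≈ 2.9641.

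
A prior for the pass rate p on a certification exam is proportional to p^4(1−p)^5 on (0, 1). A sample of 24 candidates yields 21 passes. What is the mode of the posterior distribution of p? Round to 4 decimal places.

p̂_MAP = 0.7576

The prior density ∝ p^4(1−p)^5 is the kernel of Beta(5, 6).
Data: 21 successes in 24 trials. The binomial likelihood contributes p^21(1−p)^3, so the posterior is Beta(5+21, 6+3) = Beta(26, 9).
For Beta(a, b) with a, b > 1 the mode is (a−1)/(a+b−2) = 25/33 ≈ 0.7576.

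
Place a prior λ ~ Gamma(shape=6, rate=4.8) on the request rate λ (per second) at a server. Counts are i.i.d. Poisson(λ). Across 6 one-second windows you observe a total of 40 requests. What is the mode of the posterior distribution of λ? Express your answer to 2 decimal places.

λ̂_MAP = 4.17

Σxᵢ = 40, n = 6.
Posterior ∝ λ^5e^(−4.8λ) · λ^40e^(−6λ) = λ^45e^(−10.8λ), i.e. Gamma(shape=46, rate=10.8).
The mode of a Gamma(a, b) with a ≥ 1 (shape–rate) is (a−1)/b = 45/10.8 ≈ 4.17.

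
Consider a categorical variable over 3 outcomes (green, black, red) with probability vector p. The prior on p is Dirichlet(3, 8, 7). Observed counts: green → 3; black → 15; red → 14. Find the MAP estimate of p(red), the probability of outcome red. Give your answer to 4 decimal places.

MAP estimate of p(red) = 0.4255

The posterior is Dirichlet(αᵢ + nᵢ) = Dirichlet(6, 23, 21).
For a Dirichlet(a₁,…,a_K) with all aᵢ > 1, the mode has j-th component (aⱼ − 1)/(Σaᵢ − K).
Here Σaᵢ = 50 and K = 3, so p(red) = (21 − 1)/(50 − 3) = 20/47 ≈ 0.4255.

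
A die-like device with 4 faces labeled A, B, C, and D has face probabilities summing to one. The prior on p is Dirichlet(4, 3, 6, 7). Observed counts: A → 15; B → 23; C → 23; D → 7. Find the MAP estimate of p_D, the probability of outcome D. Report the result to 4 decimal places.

The posterior is Dirichlet(αᵢ + nᵢ) = Dirichlet(19, 26, 29, 14).
For a Dirichlet(a₁,…,a_K) with all aᵢ > 1, the mode has j-th component (aⱼ − 1)/(Σaᵢ − K).
Here Σaᵢ = 88 and K = 4, so p_D = (14 − 1)/(88 − 4) = 13/84 ≈ 0.1548.

MAP estimate of p_D = 0.1548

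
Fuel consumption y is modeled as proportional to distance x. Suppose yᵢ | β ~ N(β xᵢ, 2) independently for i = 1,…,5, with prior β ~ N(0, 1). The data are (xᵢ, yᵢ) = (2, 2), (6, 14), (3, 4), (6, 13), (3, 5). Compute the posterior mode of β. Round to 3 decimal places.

log p(β | y) = −Σ(yᵢ − βxᵢ)²/(2·2) − β²/(2·1) + const.
Setting the derivative to zero: Σxᵢ(yᵢ − βxᵢ)/2 − β/1 = 0, so β = Σxᵢyᵢ / (Σxᵢ² + σ²/τ²).
Σxᵢyᵢ = 2·2 + 6·14 + 3·4 + 6·13 + 3·5 = 193; Σxᵢ² = 94; σ²/τ² = 2.
β̂_MAP = 193 / (94 + 2) = 193/96 ≈ 2.010.

β̂_MAP = 2.010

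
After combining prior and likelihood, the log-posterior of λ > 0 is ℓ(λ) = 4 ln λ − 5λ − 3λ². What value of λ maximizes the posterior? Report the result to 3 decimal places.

ℓ'(λ) = 4/λ − 5 − 6λ. Setting this to zero and multiplying by λ: 6λ² + 5λ − 4 = 0.
λ = (−5 + √(5² + 4·6·4)) / (2·6) = (−5 + √121) / 12 = (−5 + 11)/12 = 1/2.
ℓ''(λ) = −4/λ² − 6 < 0, confirming a maximum.

λ̂_MAP = 0.500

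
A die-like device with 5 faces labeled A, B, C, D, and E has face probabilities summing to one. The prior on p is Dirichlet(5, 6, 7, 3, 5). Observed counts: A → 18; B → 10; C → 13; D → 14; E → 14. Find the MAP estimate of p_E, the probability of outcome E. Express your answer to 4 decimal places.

MAP estimate of p_E = 0.2000

The posterior is Dirichlet(αᵢ + nᵢ) = Dirichlet(23, 16, 20, 17, 19).
For a Dirichlet(a₁,…,a_K) with all aᵢ > 1, the mode has j-th component (aⱼ − 1)/(Σaᵢ − K).
Here Σaᵢ = 95 and K = 5, so p_E = (19 − 1)/(95 − 5) = 18/90 ≈ 0.2000.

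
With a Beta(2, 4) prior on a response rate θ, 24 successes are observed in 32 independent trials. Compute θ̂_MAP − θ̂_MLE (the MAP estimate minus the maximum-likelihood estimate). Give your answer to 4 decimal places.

Posterior is Beta(26, 12); MAP = (26−1)/(38−2) = 25/36 ≈ 0.69444.
MLE ignores the prior: θ̂_MLE = k/n = 24/32 ≈ 0.75000.
Difference = 25/36 − 24/32 = -1/18 ≈ -0.0556.

MAP − MLE = -0.0556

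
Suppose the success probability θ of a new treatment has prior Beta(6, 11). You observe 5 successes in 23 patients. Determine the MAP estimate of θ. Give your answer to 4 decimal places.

Prior: Beta(6, 11).
Data: 5 successes in 23 trials. The binomial likelihood contributes θ^5(1−θ)^18, so the posterior is Beta(6+5, 11+18) = Beta(11, 29).
For Beta(a, b) with a, b > 1 the mode is (a−1)/(a+b−2) = 10/38 ≈ 0.2632.

θ̂_MAP = 0.2632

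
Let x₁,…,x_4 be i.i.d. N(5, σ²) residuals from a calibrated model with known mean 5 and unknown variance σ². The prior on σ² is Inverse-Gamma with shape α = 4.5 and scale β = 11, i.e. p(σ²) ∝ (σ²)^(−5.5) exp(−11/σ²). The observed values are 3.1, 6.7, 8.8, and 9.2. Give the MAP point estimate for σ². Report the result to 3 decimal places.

Sum of squared deviations about the known mean: SS = (3.1−5)² + (6.7−5)² + (8.8−5)² + (9.2−5)² = 38.58.
The Normal likelihood contributes (σ²)^(−n/2) exp(−SS/(2σ²)), so the posterior is Inverse-Gamma(α + n/2, β + SS/2) = Inverse-Gamma(6.5, 30.29).
The mode of Inverse-Gamma(a, b) is b/(a+1) = 30.29/7.5 ≈ 4.039.

σ̂²_MAP = 4.039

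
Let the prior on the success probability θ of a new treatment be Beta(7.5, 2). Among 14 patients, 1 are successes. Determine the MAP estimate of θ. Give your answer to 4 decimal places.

Prior: Beta(7.5, 2).
Data: 1 success in 14 trials. The binomial likelihood contributes θ(1−θ)^13, so the posterior is Beta(7.5+1, 2+13) = Beta(8.5, 15).
For Beta(a, b) with a, b > 1 the mode is (a−1)/(a+b−2) = 7.5/21.5 ≈ 0.3488.

θ̂_MAP = 0.3488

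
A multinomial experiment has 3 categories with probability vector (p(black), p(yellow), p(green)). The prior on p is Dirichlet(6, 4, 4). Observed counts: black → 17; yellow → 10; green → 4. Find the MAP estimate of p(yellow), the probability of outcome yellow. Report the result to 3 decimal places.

MAP estimate of p(yellow) = 0.310

The posterior is Dirichlet(αᵢ + nᵢ) = Dirichlet(23, 14, 8).
For a Dirichlet(a₁,…,a_K) with all aᵢ > 1, the mode has j-th component (aⱼ − 1)/(Σaᵢ − K).
Here Σaᵢ = 45 and K = 3, so p(yellow) = (14 − 1)/(45 − 3) = 13/42 ≈ 0.310.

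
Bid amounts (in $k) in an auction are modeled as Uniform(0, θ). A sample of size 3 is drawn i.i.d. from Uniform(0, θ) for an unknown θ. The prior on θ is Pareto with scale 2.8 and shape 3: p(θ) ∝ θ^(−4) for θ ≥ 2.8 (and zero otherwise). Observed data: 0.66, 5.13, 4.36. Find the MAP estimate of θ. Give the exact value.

θ̂_MAP = 5.13

The Uniform(0, θ) likelihood is θ^(−n) for θ ≥ max(xᵢ), zero otherwise. Here max(xᵢ) = 5.13.
Posterior ∝ θ^(−4) · θ^(−3) = θ^(−7) on θ ≥ max(2.8, 5.13) = 5.13.
This density is strictly decreasing in θ, so the posterior mode lies at the lower boundary of the support.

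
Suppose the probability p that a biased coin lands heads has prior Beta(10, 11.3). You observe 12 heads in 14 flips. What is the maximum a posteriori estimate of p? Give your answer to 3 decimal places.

p̂_MAP = 0.631

Prior: Beta(10, 11.3).
Data: 12 successes in 14 trials. The binomial likelihood contributes p^12(1−p)^2, so the posterior is Beta(10+12, 11.3+2) = Beta(22, 13.3).
For Beta(a, b) with a, b > 1 the mode is (a−1)/(a+b−2) = 21/33.3 ≈ 0.631.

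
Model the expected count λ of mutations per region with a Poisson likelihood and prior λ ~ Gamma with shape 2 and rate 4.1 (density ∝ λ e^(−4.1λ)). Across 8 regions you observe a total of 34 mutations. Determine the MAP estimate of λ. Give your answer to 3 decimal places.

λ̂_MAP = 2.893

Σxᵢ = 34, n = 8.
Posterior ∝ λe^(−4.1λ) · λ^34e^(−8λ) = λ^35e^(−12.1λ), i.e. Gamma(shape=36, rate=12.1).
The mode of a Gamma(a, b) with a ≥ 1 (shape–rate) is (a−1)/b = 35/12.1 ≈ 2.893.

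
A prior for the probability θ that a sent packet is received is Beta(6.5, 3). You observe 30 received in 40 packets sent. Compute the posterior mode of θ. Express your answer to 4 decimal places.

θ̂_MAP = 0.7474

Prior: Beta(6.5, 3).
Data: 30 successes in 40 trials. The binomial likelihood contributes θ^30(1−θ)^10, so the posterior is Beta(6.5+30, 3+10) = Beta(36.5, 13).
For Beta(a, b) with a, b > 1 the mode is (a−1)/(a+b−2) = 35.5/47.5 ≈ 0.7474.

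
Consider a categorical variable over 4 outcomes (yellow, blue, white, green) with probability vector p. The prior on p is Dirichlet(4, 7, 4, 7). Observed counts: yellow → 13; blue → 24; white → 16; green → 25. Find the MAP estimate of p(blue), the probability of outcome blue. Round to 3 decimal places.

MAP estimate of p(blue) = 0.313

The posterior is Dirichlet(αᵢ + nᵢ) = Dirichlet(17, 31, 20, 32).
For a Dirichlet(a₁,…,a_K) with all aᵢ > 1, the mode has j-th component (aⱼ − 1)/(Σaᵢ − K).
Here Σaᵢ = 100 and K = 4, so p(blue) = (31 − 1)/(100 − 4) = 30/96 ≈ 0.313.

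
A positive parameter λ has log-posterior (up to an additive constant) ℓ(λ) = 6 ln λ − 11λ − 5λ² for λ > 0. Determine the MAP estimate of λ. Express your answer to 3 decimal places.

ℓ'(λ) = 6/λ − 11 − 10λ. Setting this to zero and multiplying by λ: 10λ² + 11λ − 6 = 0.
λ = (−11 + √(11² + 4·10·6)) / (2·10) = (−11 + √361) / 20 = (−11 + 19)/20 = 2/5.
ℓ''(λ) = −6/λ² − 10 < 0, confirming a maximum.

λ̂_MAP = 0.400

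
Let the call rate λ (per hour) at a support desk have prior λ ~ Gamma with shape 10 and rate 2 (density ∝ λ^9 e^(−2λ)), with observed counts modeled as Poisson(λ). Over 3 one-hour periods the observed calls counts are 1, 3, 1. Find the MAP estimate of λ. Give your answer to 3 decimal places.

λ̂_MAP = 2.800

Σxᵢ = 1+3+1 = 5, with n = 3.
Posterior ∝ λ^9e^(−2λ) · λ^5e^(−3λ) = λ^14e^(−5λ), i.e. Gamma(shape=15, rate=5).
The mode of a Gamma(a, b) with a ≥ 1 (shape–rate) is (a−1)/b = 14/5 ≈ 2.800.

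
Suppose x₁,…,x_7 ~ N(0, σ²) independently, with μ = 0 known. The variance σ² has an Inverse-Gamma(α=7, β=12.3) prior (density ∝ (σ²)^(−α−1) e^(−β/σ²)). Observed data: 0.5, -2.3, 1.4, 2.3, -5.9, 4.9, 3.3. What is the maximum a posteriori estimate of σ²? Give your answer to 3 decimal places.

σ̂²_MAP = 4.657

Sum of squared deviations about the known mean: SS = (0.5−0)² + (-2.3−0)² + (1.4−0)² + (2.3−0)² + (-5.9−0)² + (4.9−0)² + (3.3−0)² = 82.5.
The Normal likelihood contributes (σ²)^(−n/2) exp(−SS/(2σ²)), so the posterior is Inverse-Gamma(α + n/2, β + SS/2) = Inverse-Gamma(10.5, 53.55).
The mode of Inverse-Gamma(a, b) is b/(a+1) = 53.55/11.5 ≈ 4.657.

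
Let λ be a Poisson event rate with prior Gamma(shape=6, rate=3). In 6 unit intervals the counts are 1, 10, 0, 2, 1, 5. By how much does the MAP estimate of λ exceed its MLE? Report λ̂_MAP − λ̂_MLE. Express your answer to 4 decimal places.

MAP − MLE = -0.5000

Σxᵢ = 19. Posterior is Gamma(25, 9); MAP = (25−1)/9 = 24/9 ≈ 2.66667.
MLE = x̄ = 19/6 ≈ 3.16667.
Difference = 24/9 − 19/6 = -1/2 ≈ -0.5000.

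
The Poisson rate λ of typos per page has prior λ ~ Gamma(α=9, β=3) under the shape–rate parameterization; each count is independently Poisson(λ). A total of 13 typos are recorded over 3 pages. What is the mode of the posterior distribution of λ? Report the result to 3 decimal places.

λ̂_MAP = 3.500

Σxᵢ = 13, n = 3.
Posterior ∝ λ^8e^(−3λ) · λ^13e^(−3λ) = λ^21e^(−6λ), i.e. Gamma(shape=22, rate=6).
The mode of a Gamma(a, b) with a ≥ 1 (shape–rate) is (a−1)/b = 21/6 ≈ 3.500.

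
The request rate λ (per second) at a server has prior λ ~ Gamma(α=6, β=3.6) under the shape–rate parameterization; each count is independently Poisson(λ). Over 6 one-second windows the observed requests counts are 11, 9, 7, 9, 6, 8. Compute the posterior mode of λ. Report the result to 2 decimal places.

Σxᵢ = 11+9+7+9+6+8 = 50, with n = 6.
Posterior ∝ λ^5e^(−3.6λ) · λ^50e^(−6λ) = λ^55e^(−9.6λ), i.e. Gamma(shape=56, rate=9.6).
The mode of a Gamma(a, b) with a ≥ 1 (shape–rate) is (a−1)/b = 55/9.6 ≈ 5.73.

λ̂_MAP = 5.73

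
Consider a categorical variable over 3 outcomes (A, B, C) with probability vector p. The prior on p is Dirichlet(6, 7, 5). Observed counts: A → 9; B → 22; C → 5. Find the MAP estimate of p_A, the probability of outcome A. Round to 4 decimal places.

MAP estimate of p_A = 0.2745

The posterior is Dirichlet(αᵢ + nᵢ) = Dirichlet(15, 29, 10).
For a Dirichlet(a₁,…,a_K) with all aᵢ > 1, the mode has j-th component (aⱼ − 1)/(Σaᵢ − K).
Here Σaᵢ = 54 and K = 3, so p_A = (15 − 1)/(54 − 3) = 14/51 ≈ 0.2745.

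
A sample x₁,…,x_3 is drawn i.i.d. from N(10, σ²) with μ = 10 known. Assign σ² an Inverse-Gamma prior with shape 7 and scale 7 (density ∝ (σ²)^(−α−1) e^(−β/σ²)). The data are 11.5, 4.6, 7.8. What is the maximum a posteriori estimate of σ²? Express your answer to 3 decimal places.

Sum of squared deviations about the known mean: SS = (11.5−10)² + (4.6−10)² + (7.8−10)² = 36.25.
The Normal likelihood contributes (σ²)^(−n/2) exp(−SS/(2σ²)), so the posterior is Inverse-Gamma(α + n/2, β + SS/2) = Inverse-Gamma(8.5, 25.125).
The mode of Inverse-Gamma(a, b) is b/(a+1) = 25.125/9.5 ≈ 2.645.

σ̂²_MAP = 2.645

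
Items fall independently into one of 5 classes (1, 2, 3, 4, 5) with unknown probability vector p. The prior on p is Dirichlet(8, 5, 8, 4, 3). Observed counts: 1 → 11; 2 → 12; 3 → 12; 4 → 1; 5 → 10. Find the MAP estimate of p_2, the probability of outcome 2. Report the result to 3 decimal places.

The posterior is Dirichlet(αᵢ + nᵢ) = Dirichlet(19, 17, 20, 5, 13).
For a Dirichlet(a₁,…,a_K) with all aᵢ > 1, the mode has j-th component (aⱼ − 1)/(Σaᵢ − K).
Here Σaᵢ = 74 and K = 5, so p_2 = (17 − 1)/(74 − 5) = 16/69 ≈ 0.232.

MAP estimate: 0.232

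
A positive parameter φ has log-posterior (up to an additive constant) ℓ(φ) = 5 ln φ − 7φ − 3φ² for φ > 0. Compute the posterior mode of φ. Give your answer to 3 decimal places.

φ̂_MAP = 0.500

ℓ'(φ) = 5/φ − 7 − 6φ. Setting this to zero and multiplying by φ: 6φ² + 7φ − 5 = 0.
φ = (−7 + √(7² + 4·6·5)) / (2·6) = (−7 + √169) / 12 = (−7 + 13)/12 = 1/2.
ℓ''(φ) = −5/φ² − 6 < 0, confirming a maximum.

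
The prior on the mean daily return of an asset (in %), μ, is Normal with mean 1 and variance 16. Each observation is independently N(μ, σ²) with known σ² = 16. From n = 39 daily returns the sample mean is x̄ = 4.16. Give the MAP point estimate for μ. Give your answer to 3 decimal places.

n = 39, x̄ = 4.16.
For a Normal prior and Normal likelihood with known variance, the posterior is Normal; its mode equals its mean, the precision-weighted average.
Prior precision 1/σ₀² = 1/16 = 0.0625; data precision n/σ² = 39/16 = 2.4375.
μ̂ = (0.0625·1 + 2.4375·4.16) / (0.0625 + 2.4375) = 10.2025/2.5 = 4.081.

μ̂_MAP = 4.081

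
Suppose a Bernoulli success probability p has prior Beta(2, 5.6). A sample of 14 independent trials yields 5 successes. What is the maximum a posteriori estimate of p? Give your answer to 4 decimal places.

p̂_MAP = 0.3061

Prior: Beta(2, 5.6).
Data: 5 successes in 14 trials. The binomial likelihood contributes p^5(1−p)^9, so the posterior is Beta(2+5, 5.6+9) = Beta(7, 14.6).
For Beta(a, b) with a, b > 1 the mode is (a−1)/(a+b−2) = 6/19.6 ≈ 0.3061.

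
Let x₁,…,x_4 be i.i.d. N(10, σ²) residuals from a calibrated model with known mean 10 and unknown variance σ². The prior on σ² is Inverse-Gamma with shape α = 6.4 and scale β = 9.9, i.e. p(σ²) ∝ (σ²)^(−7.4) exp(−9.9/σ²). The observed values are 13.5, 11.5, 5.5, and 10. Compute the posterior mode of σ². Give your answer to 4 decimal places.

Sum of squared deviations about the known mean: SS = (13.5−10)² + (11.5−10)² + (5.5−10)² + (10−10)² = 34.75.
The Normal likelihood contributes (σ²)^(−n/2) exp(−SS/(2σ²)), so the posterior is Inverse-Gamma(α + n/2, β + SS/2) = Inverse-Gamma(8.4, 27.275).
The mode of Inverse-Gamma(a, b) is b/(a+1) = 27.275/9.4 ≈ 2.9016.

σ̂²_MAP = 2.9016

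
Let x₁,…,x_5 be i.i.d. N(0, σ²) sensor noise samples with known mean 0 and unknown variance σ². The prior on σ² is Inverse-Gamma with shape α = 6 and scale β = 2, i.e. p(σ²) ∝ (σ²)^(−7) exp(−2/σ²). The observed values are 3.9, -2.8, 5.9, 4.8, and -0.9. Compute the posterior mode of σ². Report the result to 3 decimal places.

σ̂²_MAP = 4.511

Sum of squared deviations about the known mean: SS = (3.9−0)² + (-2.8−0)² + (5.9−0)² + (4.8−0)² + (-0.9−0)² = 81.71.
The Normal likelihood contributes (σ²)^(−n/2) exp(−SS/(2σ²)), so the posterior is Inverse-Gamma(α + n/2, β + SS/2) = Inverse-Gamma(8.5, 42.855).
The mode of Inverse-Gamma(a, b) is b/(a+1) = 42.855/9.5 ≈ 4.511.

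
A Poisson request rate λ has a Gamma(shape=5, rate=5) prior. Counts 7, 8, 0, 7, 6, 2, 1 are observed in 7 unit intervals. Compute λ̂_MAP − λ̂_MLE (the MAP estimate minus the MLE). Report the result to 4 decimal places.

MAP − MLE = -1.5119

Σxᵢ = 31. Posterior is Gamma(36, 12); MAP = (36−1)/12 = 35/12 ≈ 2.91667.
MLE = x̄ = 31/7 ≈ 4.42857.
Difference = 35/12 − 31/7 = -127/84 ≈ -1.5119.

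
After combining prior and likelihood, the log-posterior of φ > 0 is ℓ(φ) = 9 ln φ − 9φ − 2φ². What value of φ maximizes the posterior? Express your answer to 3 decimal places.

ℓ'(φ) = 9/φ − 9 − 4φ. Setting this to zero and multiplying by φ: 4φ² + 9φ − 9 = 0.
φ = (−9 + √(9² + 4·4·9)) / (2·4) = (−9 + √225) / 8 = (−9 + 15)/8 = 3/4.
ℓ''(φ) = −9/φ² − 4 < 0, confirming a maximum.

φ̂_MAP = 0.750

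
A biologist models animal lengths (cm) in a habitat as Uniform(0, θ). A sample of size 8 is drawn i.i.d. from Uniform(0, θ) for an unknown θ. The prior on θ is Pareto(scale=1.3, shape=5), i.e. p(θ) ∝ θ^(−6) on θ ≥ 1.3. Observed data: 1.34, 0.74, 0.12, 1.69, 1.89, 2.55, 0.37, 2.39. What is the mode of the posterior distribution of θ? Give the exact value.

The Uniform(0, θ) likelihood is θ^(−n) for θ ≥ max(xᵢ), zero otherwise. Here max(xᵢ) = 2.55.
Posterior ∝ θ^(−6) · θ^(−8) = θ^(−14) on θ ≥ max(1.3, 2.55) = 2.55.
This density is strictly decreasing in θ, so the posterior mode lies at the lower boundary of the support.

θ̂_MAP = 2.55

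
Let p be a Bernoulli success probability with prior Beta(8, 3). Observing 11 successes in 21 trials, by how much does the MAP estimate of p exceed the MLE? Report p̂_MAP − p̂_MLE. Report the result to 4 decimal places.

Posterior is Beta(19, 13); MAP = (19−1)/(32−2) = 18/30 ≈ 0.60000.
MLE ignores the prior: p̂_MLE = k/n = 11/21 ≈ 0.52381.
Difference = 18/30 − 11/21 = 8/105 ≈ 0.0762.

MAP − MLE = 0.0762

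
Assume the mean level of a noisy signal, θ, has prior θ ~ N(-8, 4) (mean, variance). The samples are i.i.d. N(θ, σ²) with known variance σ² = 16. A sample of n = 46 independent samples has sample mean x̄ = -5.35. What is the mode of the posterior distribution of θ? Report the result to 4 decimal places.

n = 46, x̄ = -5.35.
For a Normal prior and Normal likelihood with known variance, the posterior is Normal; its mode equals its mean, the precision-weighted average.
Prior precision 1/σ₀² = 1/4 = 0.25; data precision n/σ² = 46/16 = 2.875.
θ̂ = (0.25·(-8) + 2.875·(-5.35)) / (0.25 + 2.875) = (-17.38125)/3.125 = -5.5620.

θ̂_MAP = -5.5620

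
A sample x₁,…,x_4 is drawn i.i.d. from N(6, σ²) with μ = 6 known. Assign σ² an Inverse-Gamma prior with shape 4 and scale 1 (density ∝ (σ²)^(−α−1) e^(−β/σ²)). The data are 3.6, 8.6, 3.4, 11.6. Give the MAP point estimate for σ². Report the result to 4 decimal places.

σ̂²_MAP = 3.7600

Sum of squared deviations about the known mean: SS = (3.6−6)² + (8.6−6)² + (3.4−6)² + (11.6−6)² = 50.64.
The Normal likelihood contributes (σ²)^(−n/2) exp(−SS/(2σ²)), so the posterior is Inverse-Gamma(α + n/2, β + SS/2) = Inverse-Gamma(6, 26.32).
The mode of Inverse-Gamma(a, b) is b/(a+1) = 26.32/7 ≈ 3.7600.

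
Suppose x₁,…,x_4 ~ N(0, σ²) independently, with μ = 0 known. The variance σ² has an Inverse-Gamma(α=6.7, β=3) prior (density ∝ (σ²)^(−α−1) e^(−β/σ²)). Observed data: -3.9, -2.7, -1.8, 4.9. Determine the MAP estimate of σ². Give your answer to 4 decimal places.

Sum of squared deviations about the known mean: SS = (-3.9−0)² + (-2.7−0)² + (-1.8−0)² + (4.9−0)² = 49.75.
The Normal likelihood contributes (σ²)^(−n/2) exp(−SS/(2σ²)), so the posterior is Inverse-Gamma(α + n/2, β + SS/2) = Inverse-Gamma(8.7, 27.875).
The mode of Inverse-Gamma(a, b) is b/(a+1) = 27.875/9.7 ≈ 2.8737.

σ̂²_MAP = 2.8737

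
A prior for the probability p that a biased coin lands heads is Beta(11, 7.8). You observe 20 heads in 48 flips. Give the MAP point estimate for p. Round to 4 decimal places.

Prior: Beta(11, 7.8).
Data: 20 successes in 48 trials. The binomial likelihood contributes p^20(1−p)^28, so the posterior is Beta(11+20, 7.8+28) = Beta(31, 35.8).
For Beta(a, b) with a, b > 1 the mode is (a−1)/(a+b−2) = 30/64.8 ≈ 0.4630.

p̂_MAP = 0.4630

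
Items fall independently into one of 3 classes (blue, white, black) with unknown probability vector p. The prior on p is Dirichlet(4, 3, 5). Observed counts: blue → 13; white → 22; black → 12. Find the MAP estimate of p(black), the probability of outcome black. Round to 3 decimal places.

The posterior is Dirichlet(αᵢ + nᵢ) = Dirichlet(17, 25, 17).
For a Dirichlet(a₁,…,a_K) with all aᵢ > 1, the mode has j-th component (aⱼ − 1)/(Σaᵢ − K).
Here Σaᵢ = 59 and K = 3, so p(black) = (17 − 1)/(59 − 3) = 16/56 ≈ 0.286.

MAP estimate of p(black) = 0.286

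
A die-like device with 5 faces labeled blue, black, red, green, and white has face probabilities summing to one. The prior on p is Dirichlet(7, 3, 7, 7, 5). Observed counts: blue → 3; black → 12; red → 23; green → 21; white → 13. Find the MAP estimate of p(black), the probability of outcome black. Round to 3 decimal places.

The posterior is Dirichlet(αᵢ + nᵢ) = Dirichlet(10, 15, 30, 28, 18).
For a Dirichlet(a₁,…,a_K) with all aᵢ > 1, the mode has j-th component (aⱼ − 1)/(Σaᵢ − K).
Here Σaᵢ = 101 and K = 5, so p(black) = (15 − 1)/(101 − 5) = 14/96 ≈ 0.146.

MAP estimate of p(black) = 0.146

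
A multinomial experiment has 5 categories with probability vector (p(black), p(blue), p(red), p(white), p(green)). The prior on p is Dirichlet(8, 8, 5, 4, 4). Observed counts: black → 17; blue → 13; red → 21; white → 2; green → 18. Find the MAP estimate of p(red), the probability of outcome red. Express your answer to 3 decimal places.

MAP estimate of p(red) = 0.263

The posterior is Dirichlet(αᵢ + nᵢ) = Dirichlet(25, 21, 26, 6, 22).
For a Dirichlet(a₁,…,a_K) with all aᵢ > 1, the mode has j-th component (aⱼ − 1)/(Σaᵢ − K).
Here Σaᵢ = 100 and K = 5, so p(red) = (26 − 1)/(100 − 5) = 25/95 ≈ 0.263.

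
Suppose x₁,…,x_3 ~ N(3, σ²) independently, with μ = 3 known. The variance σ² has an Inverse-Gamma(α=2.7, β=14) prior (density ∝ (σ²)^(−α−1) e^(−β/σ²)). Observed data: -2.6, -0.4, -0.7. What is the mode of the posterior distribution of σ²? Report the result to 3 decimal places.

σ̂²_MAP = 8.136

Sum of squared deviations about the known mean: SS = (-2.6−3)² + (-0.4−3)² + (-0.7−3)² = 56.61.
The Normal likelihood contributes (σ²)^(−n/2) exp(−SS/(2σ²)), so the posterior is Inverse-Gamma(α + n/2, β + SS/2) = Inverse-Gamma(4.2, 42.305).
The mode of Inverse-Gamma(a, b) is b/(a+1) = 42.305/5.2 ≈ 8.136.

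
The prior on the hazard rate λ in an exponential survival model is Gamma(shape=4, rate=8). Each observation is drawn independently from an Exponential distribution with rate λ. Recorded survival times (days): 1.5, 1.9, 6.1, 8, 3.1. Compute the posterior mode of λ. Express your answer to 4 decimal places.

The Exponential(rate=λ) likelihood is ∝ λ^n e^(−λΣtᵢ). Here n = 5 and Σtᵢ = 1.5 + 1.9 + 6.1 + 8 + 3.1 = 20.6.
Posterior ∝ λ^3e^(−8λ) · λ^5e^(−20.6λ) = λ^8e^(−28.6λ), i.e. Gamma(9, 28.6).
Mode = (a−1)/b = 8/28.6 ≈ 0.2797.

λ̂_MAP = 0.2797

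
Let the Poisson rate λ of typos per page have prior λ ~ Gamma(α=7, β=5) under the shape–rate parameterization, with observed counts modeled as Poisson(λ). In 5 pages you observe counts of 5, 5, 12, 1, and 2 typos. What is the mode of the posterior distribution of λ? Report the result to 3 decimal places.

λ̂_MAP = 3.100

Σxᵢ = 5+5+12+1+2 = 25, with n = 5.
Posterior ∝ λ^6e^(−5λ) · λ^25e^(−5λ) = λ^31e^(−10λ), i.e. Gamma(shape=32, rate=10).
The mode of a Gamma(a, b) with a ≥ 1 (shape–rate) is (a−1)/b = 31/10 ≈ 3.100.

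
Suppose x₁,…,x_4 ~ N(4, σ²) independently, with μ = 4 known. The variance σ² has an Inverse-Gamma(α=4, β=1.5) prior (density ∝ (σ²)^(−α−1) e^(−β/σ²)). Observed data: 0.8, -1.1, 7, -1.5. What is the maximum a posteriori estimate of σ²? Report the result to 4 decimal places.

Sum of squared deviations about the known mean: SS = (0.8−4)² + (-1.1−4)² + (7−4)² + (-1.5−4)² = 75.5.
The Normal likelihood contributes (σ²)^(−n/2) exp(−SS/(2σ²)), so the posterior is Inverse-Gamma(α + n/2, β + SS/2) = Inverse-Gamma(6, 39.25).
The mode of Inverse-Gamma(a, b) is b/(a+1) = 39.25/7 ≈ 5.6071.

σ̂²_MAP = 5.6071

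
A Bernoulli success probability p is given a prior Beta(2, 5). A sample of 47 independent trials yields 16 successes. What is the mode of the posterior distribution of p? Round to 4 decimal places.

p̂_MAP = 0.3269

Prior: Beta(2, 5).
Data: 16 successes in 47 trials. The binomial likelihood contributes p^16(1−p)^31, so the posterior is Beta(2+16, 5+31) = Beta(18, 36).
For Beta(a, b) with a, b > 1 the mode is (a−1)/(a+b−2) = 17/52 ≈ 0.3269.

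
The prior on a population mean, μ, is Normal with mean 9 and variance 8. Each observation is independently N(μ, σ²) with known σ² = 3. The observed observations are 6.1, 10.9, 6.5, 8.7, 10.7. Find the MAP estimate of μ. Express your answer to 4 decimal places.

n = 5; x̄ = (6.1 + 10.9 + 6.5 + 8.7 + 10.7)/5 = 42.9/5 = 8.58.
For a Normal prior and Normal likelihood with known variance, the posterior is Normal; its mode equals its mean, the precision-weighted average.
Prior precision 1/σ₀² = 1/8 = 0.125; data precision n/σ² = 5/3.
μ̂ = (0.125·9 + (5/3)·8.58) / (0.125 + 5/3) = 15.425/(43/24) = 1851/215 ≈ 8.6093.

μ̂_MAP = 8.6093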